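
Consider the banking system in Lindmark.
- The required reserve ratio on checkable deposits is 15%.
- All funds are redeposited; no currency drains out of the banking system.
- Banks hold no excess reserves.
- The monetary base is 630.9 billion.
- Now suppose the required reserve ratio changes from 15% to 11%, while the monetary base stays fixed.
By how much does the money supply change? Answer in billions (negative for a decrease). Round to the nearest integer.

1529 billion

Initially m₁ = 1 / (0.15) ≈ 6.6667, so M₁ = 6.6667 × 630.9 ≈ 4206.021 billion.
After the change m₂ = 1 / (0.11) ≈ 9.0909, so M₂ = 9.0909 × 630.9 ≈ 5735.4488 billion.
ΔM = M₂ − M₁ = 5735.4488 − 4206.021 = 1529.4278 billion.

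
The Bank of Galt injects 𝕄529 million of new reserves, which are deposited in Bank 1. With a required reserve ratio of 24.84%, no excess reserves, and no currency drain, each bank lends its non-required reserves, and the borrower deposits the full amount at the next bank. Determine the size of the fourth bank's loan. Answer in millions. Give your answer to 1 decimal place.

Each bank lends a fraction (1 − rr) = 0.7516 of the deposit it receives, so Bank 4 receives 529·0.7516^3 and lends 529·0.7516^4 ≈ 168.8118 million.

𝕄168.8 million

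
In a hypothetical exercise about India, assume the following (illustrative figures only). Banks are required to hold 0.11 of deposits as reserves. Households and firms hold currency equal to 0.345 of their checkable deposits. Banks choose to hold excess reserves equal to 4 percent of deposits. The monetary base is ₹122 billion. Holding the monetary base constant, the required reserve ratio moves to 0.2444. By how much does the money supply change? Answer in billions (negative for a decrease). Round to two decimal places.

Initially m₁ = (1 + 0.345) / (0.11 + 0.04 + 0.345) ≈ 2.717172, so M₁ = 2.717172 × 122 ≈ 331.495 billion.
After the change m₂ = (1 + 0.345) / (0.2444 + 0.04 + 0.345) ≈ 2.136956, so M₂ = 2.136956 × 122 ≈ 260.7086 billion.
ΔM = M₂ − M₁ = 260.7086 − 331.495 = -70.7864 billion.

-70.79 billion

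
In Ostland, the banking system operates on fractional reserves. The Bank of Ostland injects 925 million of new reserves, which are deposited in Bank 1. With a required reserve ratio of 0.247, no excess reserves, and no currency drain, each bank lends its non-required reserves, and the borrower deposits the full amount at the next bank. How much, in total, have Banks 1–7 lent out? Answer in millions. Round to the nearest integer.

Bank i lends (1 − rr)^i of the original deposit: Bank 1 lends 925·0.7530 = 696.5250, Bank 2 lends 925·0.7530² ≈ 524.4833, and so on.
Summing a geometric series: total = 925·[0.7530·(1 − 0.7530^7) / (1 − 0.7530)] ≈ 2432.8558 million.

2433 million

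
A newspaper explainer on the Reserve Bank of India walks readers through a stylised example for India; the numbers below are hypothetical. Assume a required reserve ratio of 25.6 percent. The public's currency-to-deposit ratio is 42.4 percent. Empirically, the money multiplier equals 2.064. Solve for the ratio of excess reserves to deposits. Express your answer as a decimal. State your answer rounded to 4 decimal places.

0.0099

Using m = 2.064. Since m = (1 + c)/(c + rr + e), the denominator satisfies c + rr + e = (1 + c)/m = (1 + 0.424) / 2.064 ≈ 0.689922.
With c = 0.424 and rr = 0.256, the ratio of excess reserves to deposits is 0.689922 − 0.424 − 0.256 = 0.009922.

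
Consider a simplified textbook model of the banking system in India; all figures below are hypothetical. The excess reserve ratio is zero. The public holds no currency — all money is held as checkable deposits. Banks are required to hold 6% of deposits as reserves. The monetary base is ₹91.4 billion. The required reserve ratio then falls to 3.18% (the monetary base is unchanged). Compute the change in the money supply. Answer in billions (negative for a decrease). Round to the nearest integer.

₹1351 billion

Initially m₁ = 1 / (0.06) ≈ 16.6667, so M₁ = 16.6667 × 91.4 ≈ 1523.3364 billion.
After the change m₂ = 1 / (0.0318) ≈ 31.4465, so M₂ = 31.4465 × 91.4 = 2874.2101 billion.
ΔM = M₂ − M₁ = 2874.2101 − 1523.3364 = 1350.8737 billion.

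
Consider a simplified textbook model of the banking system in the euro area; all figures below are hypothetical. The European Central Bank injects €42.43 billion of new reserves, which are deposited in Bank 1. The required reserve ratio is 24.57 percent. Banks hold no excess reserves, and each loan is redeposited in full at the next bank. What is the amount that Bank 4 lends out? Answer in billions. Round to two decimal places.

€13.74 billion

Each bank lends a fraction (1 − rr) = 0.7543 of the deposit it receives, so Bank 4 receives 42.43·0.7543^3 and lends 42.43·0.7543^4 ≈ 13.7357 billion.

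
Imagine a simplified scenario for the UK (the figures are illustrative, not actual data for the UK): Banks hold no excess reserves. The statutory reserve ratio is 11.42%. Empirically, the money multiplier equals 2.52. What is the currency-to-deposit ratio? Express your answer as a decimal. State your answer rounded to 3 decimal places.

Using m = 2.52. From m = (1 + c)/(c + rr + e), rearranging gives 1 + c = m·(c + rr + e), so c·(1 − m) = m·(rr + e) − 1.
Hence c = [m·(rr + e) − 1]/(1 − m) = [2.52 × (0.1142 + 0) − 1] / (1 − 2.52) ≈ 0.468563.

0.469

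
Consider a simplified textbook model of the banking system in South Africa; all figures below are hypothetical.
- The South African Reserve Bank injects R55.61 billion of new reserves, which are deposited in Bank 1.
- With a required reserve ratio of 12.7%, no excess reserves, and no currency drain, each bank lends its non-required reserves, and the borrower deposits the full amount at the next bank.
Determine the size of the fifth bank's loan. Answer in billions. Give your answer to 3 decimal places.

Each bank lends a fraction (1 − rr) = 0.8730 of the deposit it receives, so Bank 5 receives 55.61·0.8730^4 and lends 55.61·0.8730^5 ≈ 28.1984 billion.

R28.198 billion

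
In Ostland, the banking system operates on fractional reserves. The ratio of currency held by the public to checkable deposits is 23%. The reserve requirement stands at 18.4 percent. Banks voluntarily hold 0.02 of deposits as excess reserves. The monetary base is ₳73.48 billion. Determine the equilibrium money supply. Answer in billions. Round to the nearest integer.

₳208 billion

The money multiplier is m = (1 + c) / (rr + e + c) = (1 + 0.23) / (0.184 + 0.02 + 0.23) ≈ 2.8341.
So M = m × MB = 2.8341 × 73.48 ≈ 208.2497 billion.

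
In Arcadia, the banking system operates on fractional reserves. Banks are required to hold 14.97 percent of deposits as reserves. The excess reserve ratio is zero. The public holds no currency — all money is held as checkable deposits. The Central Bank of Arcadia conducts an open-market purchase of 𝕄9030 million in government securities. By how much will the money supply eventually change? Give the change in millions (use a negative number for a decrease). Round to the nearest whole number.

𝕄60321 million

The simple money multiplier is m = 1/rr = 1/0.1497 ≈ 6.68003.
An open-market purchase increases the monetary base by 9030 million, so ΔM = m × ΔMB = 6.68003 × 9030 = 60320.6709 million.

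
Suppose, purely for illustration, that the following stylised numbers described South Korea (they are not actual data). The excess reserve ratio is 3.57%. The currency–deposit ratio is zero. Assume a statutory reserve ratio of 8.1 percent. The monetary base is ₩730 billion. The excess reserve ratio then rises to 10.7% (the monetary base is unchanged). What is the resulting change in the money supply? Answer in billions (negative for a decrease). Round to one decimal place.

Initially m₁ = 1 / (0.081 + 0.0357) ≈ 8.56898, so M₁ = 8.56898 × 730 = 6255.3554 billion.
After the change m₂ = 1 / (0.081 + 0.107) ≈ 5.31915, so M₂ = 5.31915 × 730 = 3882.9795 billion.
ΔM = M₂ − M₁ = 3882.9795 − 6255.3554 = -2372.3759 billion.

-2372.4 billion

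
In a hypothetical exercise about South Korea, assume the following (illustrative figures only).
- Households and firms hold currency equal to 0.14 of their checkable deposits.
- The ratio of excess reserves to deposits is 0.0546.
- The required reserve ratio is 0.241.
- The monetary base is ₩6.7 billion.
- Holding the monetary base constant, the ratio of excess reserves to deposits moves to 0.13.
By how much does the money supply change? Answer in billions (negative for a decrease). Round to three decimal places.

-2.587 billion

Initially m₁ = (1 + 0.14) / (0.241 + 0.0546 + 0.14) ≈ 2.61708, so M₁ = 2.61708 × 6.7 ≈ 17.5344 billion.
After the change m₂ = (1 + 0.14) / (0.241 + 0.13 + 0.14) ≈ 2.23092, so M₂ = 2.23092 × 6.7 ≈ 14.9472 billion.
ΔM = M₂ − M₁ = 14.9472 − 17.5344 = -2.5872 billion.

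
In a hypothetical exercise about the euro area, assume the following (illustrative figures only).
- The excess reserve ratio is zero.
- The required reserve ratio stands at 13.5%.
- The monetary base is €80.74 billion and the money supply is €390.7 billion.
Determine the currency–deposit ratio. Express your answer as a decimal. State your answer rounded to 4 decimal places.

Using m = M/MB = 390.7/80.74 ≈ 4.838989. From m = (1 + c)/(c + rr + e), rearranging gives 1 + c = m·(c + rr + e), so c·(1 − m) = m·(rr + e) − 1.
Hence c = [m·(rr + e) − 1]/(1 − m) = [4.838989 × (0.135 + 0) − 1] / (1 − 4.838989) ≈ 0.090320.

0.0903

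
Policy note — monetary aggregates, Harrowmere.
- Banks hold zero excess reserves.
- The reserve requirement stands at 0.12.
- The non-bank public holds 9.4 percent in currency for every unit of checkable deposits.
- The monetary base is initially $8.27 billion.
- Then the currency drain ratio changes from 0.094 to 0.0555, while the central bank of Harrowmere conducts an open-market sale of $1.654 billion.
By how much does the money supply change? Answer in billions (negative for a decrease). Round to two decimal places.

Before: m₁ = (1 + 0.094) / (0.12 + 0.094) ≈ 5.1121, MB₁ = 8.27, so M₁ = 5.1121 × 8.27 ≈ 42.2771 billion.
After: m₂ = (1 + 0.0555) / (0.12 + 0.0555) ≈ 6.0142, MB₂ = 8.27 − 1.654 = 6.616, so M₂ = 6.0142 × 6.616 ≈ 39.7899 billion.
ΔM = M₂ − M₁ = 39.7899 − 42.2771 = -2.4872 billion.

-2.49 billion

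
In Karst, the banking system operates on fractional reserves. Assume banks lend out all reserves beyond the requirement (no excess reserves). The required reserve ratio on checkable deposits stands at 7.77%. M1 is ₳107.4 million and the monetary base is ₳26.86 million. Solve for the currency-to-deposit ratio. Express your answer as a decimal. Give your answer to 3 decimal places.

Using m = M/MB = 107.4/26.86 ≈ 3.998511. From m = (1 + c)/(c + rr + e), rearranging gives 1 + c = m·(c + rr + e), so c·(1 − m) = m·(rr + e) − 1.
Hence c = [m·(rr + e) − 1]/(1 − m) = [3.998511 × (0.0777 + 0) − 1] / (1 − 3.998511) ≈ 0.229886.

0.230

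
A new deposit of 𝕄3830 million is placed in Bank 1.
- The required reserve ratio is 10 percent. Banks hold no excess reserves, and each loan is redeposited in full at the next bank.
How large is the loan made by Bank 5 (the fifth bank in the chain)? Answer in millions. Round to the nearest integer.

Each bank lends a fraction (1 − rr) = 0.9000 of the deposit it receives, so Bank 5 receives 3830·0.9000^4 and lends 3830·0.9000^5 = 2261.5767 million.

𝕄2262 million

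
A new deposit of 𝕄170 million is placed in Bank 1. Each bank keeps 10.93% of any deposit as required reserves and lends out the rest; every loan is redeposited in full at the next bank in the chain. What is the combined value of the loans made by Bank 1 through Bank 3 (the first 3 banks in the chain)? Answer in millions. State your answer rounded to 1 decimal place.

𝕄406.4 million

Bank i lends (1 − rr)^i of the original deposit: Bank 1 lends 170·0.8907 = 151.4190, Bank 2 lends 170·0.8907² ≈ 134.8689, and so on.
Summing a geometric series: total = 170·[0.8907·(1 − 0.8907^3) / (1 − 0.8907)] ≈ 406.4156 million.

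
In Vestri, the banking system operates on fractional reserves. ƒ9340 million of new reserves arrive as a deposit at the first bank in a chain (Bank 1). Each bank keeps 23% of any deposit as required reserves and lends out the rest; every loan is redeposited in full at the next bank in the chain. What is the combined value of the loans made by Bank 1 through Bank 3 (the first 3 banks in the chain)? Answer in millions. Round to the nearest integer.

ƒ16994 million

Bank i lends (1 − rr)^i of the original deposit: Bank 1 lends 9340·0.7700 = 7191.8000, Bank 2 lends 9340·0.7700² = 5537.6860, and so on.
Summing a geometric series: total = 9340·[0.7700·(1 − 0.7700^3) / (1 − 0.7700)] ≈ 16993.5042 million.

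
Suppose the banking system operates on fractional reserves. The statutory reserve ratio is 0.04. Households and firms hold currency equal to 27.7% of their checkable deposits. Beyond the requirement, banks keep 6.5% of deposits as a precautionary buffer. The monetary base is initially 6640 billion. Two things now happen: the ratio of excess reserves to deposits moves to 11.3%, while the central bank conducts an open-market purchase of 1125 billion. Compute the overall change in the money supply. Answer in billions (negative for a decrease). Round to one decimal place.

Before: m₁ = (1 + 0.277) / (0.04 + 0.065 + 0.277) ≈ 3.342932, MB₁ = 6640, so M₁ = 3.342932 × 6640 ≈ 22197.0685 billion.
After: m₂ = (1 + 0.277) / (0.04 + 0.113 + 0.277) ≈ 2.969767, MB₂ = 6640 + 1125 = 7765, so M₂ = 2.969767 × 7765 ≈ 23060.2408 billion.
ΔM = M₂ − M₁ = 23060.2408 − 22197.0685 = 863.1723 billion.

863.2 billion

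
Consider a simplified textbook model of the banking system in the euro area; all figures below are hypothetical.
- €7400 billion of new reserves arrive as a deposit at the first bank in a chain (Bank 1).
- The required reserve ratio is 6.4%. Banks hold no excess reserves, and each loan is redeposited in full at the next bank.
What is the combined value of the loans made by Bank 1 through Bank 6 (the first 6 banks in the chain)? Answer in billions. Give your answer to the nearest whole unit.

Bank i lends (1 − rr)^i of the original deposit: Bank 1 lends 7400·0.9360 = 6926.4000, Bank 2 lends 7400·0.9360² = 6483.1104, and so on.
Summing a geometric series: total = 7400·[0.9360·(1 − 0.9360^6) / (1 − 0.9360)] ≈ 35449.9208 billion.

€35450 billion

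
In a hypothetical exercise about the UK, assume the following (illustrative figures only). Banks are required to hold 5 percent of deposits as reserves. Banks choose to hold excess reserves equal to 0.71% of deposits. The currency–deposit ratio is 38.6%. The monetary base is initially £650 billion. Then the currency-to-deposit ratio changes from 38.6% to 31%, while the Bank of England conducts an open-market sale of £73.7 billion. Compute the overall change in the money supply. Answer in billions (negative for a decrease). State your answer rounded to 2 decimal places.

£23.36 billion

Before: m₁ = (1 + 0.386) / (0.05 + 0.0071 + 0.386) ≈ 3.127962, MB₁ = 650, so M₁ = 3.127962 × 650 = 2033.1753 billion.
After: m₂ = (1 + 0.31) / (0.05 + 0.0071 + 0.31) ≈ 3.568510, MB₂ = 650 − 73.7 = 576.3, so M₂ = 3.568510 × 576.3 ≈ 2056.5323 billion.
ΔM = M₂ − M₁ = 2056.5323 − 2033.1753 = 23.357 billion.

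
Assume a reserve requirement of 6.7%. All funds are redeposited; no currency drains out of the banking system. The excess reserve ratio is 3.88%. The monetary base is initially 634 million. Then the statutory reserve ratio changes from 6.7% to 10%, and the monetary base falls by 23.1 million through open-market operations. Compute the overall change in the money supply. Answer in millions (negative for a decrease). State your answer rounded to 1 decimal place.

-1591.1 million

Before: m₁ = 1 / (0.067 + 0.0388) ≈ 9.45180, MB₁ = 634, so M₁ = 9.45180 × 634 = 5992.4412 million.
After: m₂ = 1 / (0.1 + 0.0388) ≈ 7.20461, MB₂ = 634 − 23.1 = 610.9, so M₂ = 7.20461 × 610.9 ≈ 4401.2962 million.
ΔM = M₂ − M₁ = 4401.2962 − 5992.4412 = -1591.145 million.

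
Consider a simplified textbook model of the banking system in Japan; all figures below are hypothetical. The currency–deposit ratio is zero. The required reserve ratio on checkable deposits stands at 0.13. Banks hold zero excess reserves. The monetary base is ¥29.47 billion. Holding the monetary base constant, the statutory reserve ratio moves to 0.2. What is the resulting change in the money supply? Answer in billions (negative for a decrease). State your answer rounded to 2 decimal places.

Initially m₁ = 1 / (0.13) ≈ 7.69231, so M₁ = 7.69231 × 29.47 ≈ 226.6924 billion.
After the change m₂ = 1 / (0.2) = 5, so M₂ = 5 × 29.47 = 147.35 billion.
ΔM = M₂ − M₁ = 147.35 − 226.6924 = -79.3424 billion.

-79.34 billion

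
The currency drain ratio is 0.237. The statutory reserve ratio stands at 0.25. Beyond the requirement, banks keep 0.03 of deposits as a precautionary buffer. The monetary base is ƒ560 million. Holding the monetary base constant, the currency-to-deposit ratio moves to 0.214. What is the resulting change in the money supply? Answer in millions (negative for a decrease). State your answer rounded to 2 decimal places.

Initially m₁ = (1 + 0.237) / (0.25 + 0.03 + 0.237) ≈ 2.392650, so M₁ = 2.392650 × 560 = 1339.884 million.
After the change m₂ = (1 + 0.214) / (0.25 + 0.03 + 0.214) ≈ 2.457490, so M₂ = 2.457490 × 560 = 1376.1944 million.
ΔM = M₂ − M₁ = 1376.1944 − 1339.884 = 36.3104 million.

ƒ36.31 million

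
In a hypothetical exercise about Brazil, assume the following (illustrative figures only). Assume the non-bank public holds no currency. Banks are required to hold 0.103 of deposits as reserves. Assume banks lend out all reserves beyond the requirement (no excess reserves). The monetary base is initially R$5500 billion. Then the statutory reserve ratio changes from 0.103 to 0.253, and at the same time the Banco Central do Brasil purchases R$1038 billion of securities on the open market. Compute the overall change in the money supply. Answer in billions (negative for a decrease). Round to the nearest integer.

-27556 billion

Before: m₁ = 1 / (0.103) ≈ 9.70874, MB₁ = 5500, so M₁ = 9.70874 × 5500 = 53398.07 billion.
After: m₂ = 1 / (0.253) ≈ 3.95257, MB₂ = 5500 + 1038 = 6538, so M₂ = 3.95257 × 6538 ≈ 25841.9027 billion.
ΔM = M₂ − M₁ = 25841.9027 − 53398.07 = -27556.1673 billion.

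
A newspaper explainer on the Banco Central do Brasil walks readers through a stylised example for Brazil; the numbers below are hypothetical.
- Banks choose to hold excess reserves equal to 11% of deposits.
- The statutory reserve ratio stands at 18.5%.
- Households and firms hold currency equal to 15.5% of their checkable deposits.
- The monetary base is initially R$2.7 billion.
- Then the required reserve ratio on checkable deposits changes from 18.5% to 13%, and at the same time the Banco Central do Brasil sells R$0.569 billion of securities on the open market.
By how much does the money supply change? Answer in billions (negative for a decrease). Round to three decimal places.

-0.699 billion

Before: m₁ = (1 + 0.155) / (0.185 + 0.11 + 0.155) ≈ 2.56667, MB₁ = 2.7, so M₁ = 2.56667 × 2.7 ≈ 6.93 billion.
After: m₂ = (1 + 0.155) / (0.13 + 0.11 + 0.155) ≈ 2.92405, MB₂ = 2.7 − 0.569 = 2.131, so M₂ = 2.92405 × 2.131 ≈ 6.2312 billion.
ΔM = M₂ − M₁ = 6.2312 − 6.93 = -0.6988 billion.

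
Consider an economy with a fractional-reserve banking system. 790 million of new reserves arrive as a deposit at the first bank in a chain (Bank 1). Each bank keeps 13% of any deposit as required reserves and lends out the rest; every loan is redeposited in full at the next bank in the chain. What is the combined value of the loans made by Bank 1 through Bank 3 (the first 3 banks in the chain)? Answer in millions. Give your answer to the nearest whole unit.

Bank i lends (1 − rr)^i of the original deposit: Bank 1 lends 790·0.8700 = 687.3000, Bank 2 lends 790·0.8700² = 597.9510, and so on.
Summing a geometric series: total = 790·[0.8700·(1 − 0.8700^3) / (1 − 0.8700)] ≈ 1805.4684 million.

1805 million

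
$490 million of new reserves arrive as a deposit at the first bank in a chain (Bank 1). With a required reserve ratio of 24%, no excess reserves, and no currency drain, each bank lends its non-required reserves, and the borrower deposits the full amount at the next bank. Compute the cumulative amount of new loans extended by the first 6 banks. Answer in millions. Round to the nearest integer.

$1253 million

Bank i lends (1 − rr)^i of the original deposit: Bank 1 lends 490·0.7600 = 372.4000, Bank 2 lends 490·0.7600² = 283.0240, and so on.
Summing a geometric series: total = 490·[0.7600·(1 − 0.7600^6) / (1 − 0.7600)] ≈ 1252.6606 million.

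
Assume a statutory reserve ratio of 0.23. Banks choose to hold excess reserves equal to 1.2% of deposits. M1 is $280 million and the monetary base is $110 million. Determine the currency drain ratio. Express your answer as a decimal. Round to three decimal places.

Using m = M/MB = 280/110 ≈ 2.545455. From m = (1 + c)/(c + rr + e), rearranging gives 1 + c = m·(c + rr + e), so c·(1 − m) = m·(rr + e) − 1.
Hence c = [m·(rr + e) − 1]/(1 − m) = [2.545455 × (0.23 + 0.012) − 1] / (1 − 2.545455) ≈ 0.248470.

0.248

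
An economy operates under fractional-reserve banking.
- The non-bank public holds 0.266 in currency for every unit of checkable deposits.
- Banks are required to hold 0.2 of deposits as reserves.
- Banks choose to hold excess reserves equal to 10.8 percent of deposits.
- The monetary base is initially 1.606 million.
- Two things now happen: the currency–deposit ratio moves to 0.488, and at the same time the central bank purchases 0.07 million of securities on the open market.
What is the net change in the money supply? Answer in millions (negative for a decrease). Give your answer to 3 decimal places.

-0.409 million

Before: m₁ = (1 + 0.266) / (0.2 + 0.108 + 0.266) ≈ 2.20557, MB₁ = 1.606, so M₁ = 2.20557 × 1.606 ≈ 3.5421 million.
After: m₂ = (1 + 0.488) / (0.2 + 0.108 + 0.488) ≈ 1.86935, MB₂ = 1.606 + 0.07 = 1.676, so M₂ = 1.86935 × 1.676 ≈ 3.133 million.
ΔM = M₂ − M₁ = 3.133 − 3.5421 = -0.4091 million.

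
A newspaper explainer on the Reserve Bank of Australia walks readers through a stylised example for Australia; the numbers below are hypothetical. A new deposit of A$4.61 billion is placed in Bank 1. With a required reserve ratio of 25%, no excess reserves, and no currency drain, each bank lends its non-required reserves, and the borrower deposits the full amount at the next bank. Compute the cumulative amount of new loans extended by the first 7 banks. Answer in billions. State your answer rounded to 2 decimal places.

A$11.98 billion

Bank i lends (1 − rr)^i of the original deposit: Bank 1 lends 4.61·0.7500 = 3.4575, Bank 2 lends 4.61·0.7500² ≈ 2.5931, and so on.
Summing a geometric series: total = 4.61·[0.7500·(1 − 0.7500^7) / (1 − 0.7500)] ≈ 11.9839 billion.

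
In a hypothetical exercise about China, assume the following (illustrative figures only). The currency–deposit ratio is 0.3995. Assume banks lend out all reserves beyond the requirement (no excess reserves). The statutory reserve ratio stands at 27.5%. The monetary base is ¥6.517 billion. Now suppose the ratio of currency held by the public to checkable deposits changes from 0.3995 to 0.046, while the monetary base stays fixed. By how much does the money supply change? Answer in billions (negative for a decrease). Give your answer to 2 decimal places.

Initially m₁ = (1 + 0.3995) / (0.275 + 0.3995) ≈ 2.0749, so M₁ = 2.0749 × 6.517 ≈ 13.5221 billion.
After the change m₂ = (1 + 0.046) / (0.275 + 0.046) ≈ 3.2586, so M₂ = 3.2586 × 6.517 ≈ 21.2363 billion.
ΔM = M₂ − M₁ = 21.2363 − 13.5221 = 7.7142 billion.

¥7.71 billion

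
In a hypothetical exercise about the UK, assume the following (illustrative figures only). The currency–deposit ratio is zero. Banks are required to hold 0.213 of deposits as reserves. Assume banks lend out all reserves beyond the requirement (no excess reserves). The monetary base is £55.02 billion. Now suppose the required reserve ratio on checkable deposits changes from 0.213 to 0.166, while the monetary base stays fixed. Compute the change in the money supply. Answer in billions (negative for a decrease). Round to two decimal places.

£73.14 billion

Initially m₁ = 1 / (0.213) ≈ 4.69484, so M₁ = 4.69484 × 55.02 ≈ 258.3101 billion.
After the change m₂ = 1 / (0.166) ≈ 6.02410, so M₂ = 6.02410 × 55.02 ≈ 331.446 billion.
ΔM = M₂ − M₁ = 331.446 − 258.3101 = 73.1359 billion.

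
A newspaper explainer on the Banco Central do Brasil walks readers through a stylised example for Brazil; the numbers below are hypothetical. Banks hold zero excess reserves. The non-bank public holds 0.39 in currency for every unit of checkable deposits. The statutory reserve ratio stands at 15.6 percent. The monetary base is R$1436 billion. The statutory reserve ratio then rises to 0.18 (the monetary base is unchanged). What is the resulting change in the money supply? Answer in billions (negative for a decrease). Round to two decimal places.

-153.93 billion

Initially m₁ = (1 + 0.39) / (0.156 + 0.39) ≈ 2.5457875, so M₁ = 2.5457875 × 1436 ≈ 3655.7508 billion.
After the change m₂ = (1 + 0.39) / (0.18 + 0.39) ≈ 2.4385965, so M₂ = 2.4385965 × 1436 ≈ 3501.8246 billion.
ΔM = M₂ − M₁ = 3501.8246 − 3655.7508 = -153.9262 billion.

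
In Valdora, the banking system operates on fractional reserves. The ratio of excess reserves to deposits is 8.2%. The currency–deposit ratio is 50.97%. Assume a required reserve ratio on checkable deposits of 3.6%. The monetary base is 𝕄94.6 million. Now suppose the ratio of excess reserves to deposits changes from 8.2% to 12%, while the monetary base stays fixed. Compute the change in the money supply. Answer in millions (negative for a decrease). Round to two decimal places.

-12.99 million

Initially m₁ = (1 + 0.5097) / (0.036 + 0.082 + 0.5097) ≈ 2.40513, so M₁ = 2.40513 × 94.6 ≈ 227.5253 million.
After the change m₂ = (1 + 0.5097) / (0.036 + 0.12 + 0.5097) ≈ 2.26784, so M₂ = 2.26784 × 94.6 ≈ 214.5377 million.
ΔM = M₂ − M₁ = 214.5377 − 227.5253 = -12.9876 million.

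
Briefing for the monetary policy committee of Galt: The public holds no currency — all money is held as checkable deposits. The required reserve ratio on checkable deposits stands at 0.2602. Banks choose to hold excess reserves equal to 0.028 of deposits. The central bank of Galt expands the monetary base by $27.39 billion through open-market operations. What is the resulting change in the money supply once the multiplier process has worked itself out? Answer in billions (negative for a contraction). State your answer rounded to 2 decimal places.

$95.04 billion

The money multiplier is m = 1 / (rr + e) = 1 / (0.2602 + 0.028) ≈ 3.46981.
The purchase adds 27.39 billion of base, so ΔM = m × ΔMB = 3.46981 × (+27.39) ≈ 95.0381 billion.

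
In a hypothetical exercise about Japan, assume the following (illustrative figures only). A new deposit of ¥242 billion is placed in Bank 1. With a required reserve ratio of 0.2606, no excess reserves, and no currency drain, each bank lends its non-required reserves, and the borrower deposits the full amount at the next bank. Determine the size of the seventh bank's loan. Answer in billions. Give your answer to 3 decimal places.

Each bank lends a fraction (1 − rr) = 0.7394 of the deposit it receives, so Bank 7 receives 242·0.7394^6 and lends 242·0.7394^7 ≈ 29.2396 billion.

¥29.240 billion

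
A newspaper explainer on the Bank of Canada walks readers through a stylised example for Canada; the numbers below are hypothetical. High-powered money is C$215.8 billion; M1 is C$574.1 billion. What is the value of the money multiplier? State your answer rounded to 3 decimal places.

The money multiplier is m = M / MB = 574.1 / 215.8 ≈ 2.66033.

2.660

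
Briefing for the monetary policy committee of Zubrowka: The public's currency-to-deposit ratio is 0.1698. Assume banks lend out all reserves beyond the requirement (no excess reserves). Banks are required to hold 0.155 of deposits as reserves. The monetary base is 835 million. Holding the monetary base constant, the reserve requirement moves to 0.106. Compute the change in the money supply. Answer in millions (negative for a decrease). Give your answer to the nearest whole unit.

Initially m₁ = (1 + 0.1698) / (0.155 + 0.1698) ≈ 3.6016, so M₁ = 3.6016 × 835 = 3007.336 million.
After the change m₂ = (1 + 0.1698) / (0.106 + 0.1698) ≈ 4.2415, so M₂ = 4.2415 × 835 = 3541.6525 million.
ΔM = M₂ − M₁ = 3541.6525 − 3007.336 = 534.3165 million.

534 million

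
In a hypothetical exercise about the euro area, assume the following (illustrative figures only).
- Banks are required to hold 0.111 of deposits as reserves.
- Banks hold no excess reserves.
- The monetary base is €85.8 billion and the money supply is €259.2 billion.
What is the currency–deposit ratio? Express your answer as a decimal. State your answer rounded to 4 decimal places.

0.3289

Using m = M/MB = 259.2/85.8 ≈ 3.020979. From m = (1 + c)/(c + rr + e), rearranging gives 1 + c = m·(c + rr + e), so c·(1 − m) = m·(rr + e) − 1.
Hence c = [m·(rr + e) − 1]/(1 − m) = [3.020979 × (0.111 + 0) − 1] / (1 − 3.020979) ≈ 0.328886.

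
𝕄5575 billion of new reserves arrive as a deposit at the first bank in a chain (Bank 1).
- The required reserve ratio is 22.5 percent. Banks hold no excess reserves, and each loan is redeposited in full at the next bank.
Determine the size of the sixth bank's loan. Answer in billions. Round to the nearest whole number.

Each bank lends a fraction (1 − rr) = 0.7750 of the deposit it receives, so Bank 6 receives 5575·0.7750^5 and lends 5575·0.7750^6 ≈ 1207.9670 billion.

𝕄1208 billion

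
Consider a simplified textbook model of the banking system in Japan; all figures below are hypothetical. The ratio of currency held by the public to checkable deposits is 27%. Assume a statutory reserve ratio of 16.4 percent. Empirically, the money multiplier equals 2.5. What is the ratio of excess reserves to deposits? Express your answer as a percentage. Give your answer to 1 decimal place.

Using m = 2.5. Since m = (1 + c)/(c + rr + e), the denominator satisfies c + rr + e = (1 + c)/m = (1 + 0.27) / 2.5 = 0.508000.
With c = 0.27 and rr = 0.164, the ratio of excess reserves to deposits is 0.508000 − 0.27 − 0.164 = 0.074.

7.4%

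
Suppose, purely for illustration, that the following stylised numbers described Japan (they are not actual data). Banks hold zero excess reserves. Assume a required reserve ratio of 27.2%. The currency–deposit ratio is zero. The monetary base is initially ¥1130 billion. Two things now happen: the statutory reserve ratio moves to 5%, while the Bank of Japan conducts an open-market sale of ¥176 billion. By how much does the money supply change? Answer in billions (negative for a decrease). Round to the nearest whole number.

Before: m₁ = 1 / (0.272) ≈ 3.67647, MB₁ = 1130, so M₁ = 3.67647 × 1130 = 4154.4111 billion.
After: m₂ = 1 / (0.05) = 20, MB₂ = 1130 − 176 = 954, so M₂ = 20 × 954 = 19080 billion.
ΔM = M₂ − M₁ = 19080 − 4154.4111 = 14925.5889 billion.

¥14926 billion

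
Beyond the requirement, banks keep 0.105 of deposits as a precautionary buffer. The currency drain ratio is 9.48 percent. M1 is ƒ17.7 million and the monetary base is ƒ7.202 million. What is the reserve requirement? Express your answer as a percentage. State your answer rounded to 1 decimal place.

Using m = M/MB = 17.7/7.202 ≈ 2.457651. Since m = (1 + c)/(c + rr + e), the denominator satisfies c + rr + e = (1 + c)/m = (1 + 0.0948) / 2.457651 ≈ 0.445466.
With c = 0.0948 and e = 0.105, the reserve requirement is 0.445466 − 0.0948 − 0.105 = 0.245666.

24.6%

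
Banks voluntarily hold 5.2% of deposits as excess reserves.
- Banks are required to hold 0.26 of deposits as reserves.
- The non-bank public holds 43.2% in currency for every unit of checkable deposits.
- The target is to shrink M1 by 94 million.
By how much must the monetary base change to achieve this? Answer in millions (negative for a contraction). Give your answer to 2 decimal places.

The money multiplier is m = (1 + c) / (rr + e + c) = (1 + 0.432) / (0.26 + 0.052 + 0.432) ≈ 1.92473.
ΔMB = ΔM / m = (−94) / 1.92473 ≈ -48.838 million.

-48.84 million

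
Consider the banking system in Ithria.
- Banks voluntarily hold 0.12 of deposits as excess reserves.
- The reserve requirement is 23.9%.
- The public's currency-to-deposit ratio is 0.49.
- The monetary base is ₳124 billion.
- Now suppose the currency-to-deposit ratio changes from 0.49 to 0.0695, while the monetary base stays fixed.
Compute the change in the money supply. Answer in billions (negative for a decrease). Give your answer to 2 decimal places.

₳91.87 billion

Initially m₁ = (1 + 0.49) / (0.239 + 0.12 + 0.49) ≈ 1.755006, so M₁ = 1.755006 × 124 ≈ 217.6207 billion.
After the change m₂ = (1 + 0.0695) / (0.239 + 0.12 + 0.0695) ≈ 2.495916, so M₂ = 2.495916 × 124 ≈ 309.4936 billion.
ΔM = M₂ − M₁ = 309.4936 − 217.6207 = 91.8729 billion.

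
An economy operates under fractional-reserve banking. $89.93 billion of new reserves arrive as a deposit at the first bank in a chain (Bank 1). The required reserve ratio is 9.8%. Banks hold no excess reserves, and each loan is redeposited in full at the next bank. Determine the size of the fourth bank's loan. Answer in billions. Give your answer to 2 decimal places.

Each bank lends a fraction (1 − rr) = 0.9020 of the deposit it receives, so Bank 4 receives 89.93·0.9020^3 and lends 89.93·0.9020^4 ≈ 59.5293 billion.

$59.53 billion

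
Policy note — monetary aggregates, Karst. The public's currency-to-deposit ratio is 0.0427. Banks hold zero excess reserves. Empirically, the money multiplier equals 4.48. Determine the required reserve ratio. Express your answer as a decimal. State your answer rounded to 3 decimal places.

0.190

Using m = 4.48. Since m = (1 + c)/(c + rr + e), the denominator satisfies c + rr + e = (1 + c)/m = (1 + 0.0427) / 4.48 ≈ 0.232746.
With c = 0.0427 and e = 0, the required reserve ratio is 0.232746 − 0.0427 − 0 = 0.190046.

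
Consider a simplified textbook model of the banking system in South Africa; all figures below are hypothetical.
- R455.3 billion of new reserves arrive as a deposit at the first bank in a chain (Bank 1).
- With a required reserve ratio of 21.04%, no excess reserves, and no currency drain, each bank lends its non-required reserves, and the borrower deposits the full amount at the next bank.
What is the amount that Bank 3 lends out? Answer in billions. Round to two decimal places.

Each bank lends a fraction (1 − rr) = 0.7896 of the deposit it receives, so Bank 3 receives 455.3·0.7896^2 and lends 455.3·0.7896^3 ≈ 224.1398 billion.

R224.14 billion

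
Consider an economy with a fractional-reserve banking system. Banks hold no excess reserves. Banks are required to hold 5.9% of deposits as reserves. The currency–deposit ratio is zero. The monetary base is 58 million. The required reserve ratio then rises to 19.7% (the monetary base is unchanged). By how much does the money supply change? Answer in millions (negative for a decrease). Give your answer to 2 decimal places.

Initially m₁ = 1 / (0.059) ≈ 16.94915, so M₁ = 16.94915 × 58 = 983.0507 million.
After the change m₂ = 1 / (0.197) ≈ 5.07614, so M₂ = 5.07614 × 58 ≈ 294.4161 million.
ΔM = M₂ − M₁ = 294.4161 − 983.0507 = -688.6346 million.

-688.63 million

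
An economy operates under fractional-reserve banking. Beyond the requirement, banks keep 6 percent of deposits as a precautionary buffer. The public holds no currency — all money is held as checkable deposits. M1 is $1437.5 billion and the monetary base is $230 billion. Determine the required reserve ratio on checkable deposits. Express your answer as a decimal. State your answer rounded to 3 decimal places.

0.100

Using m = M/MB = 1437.5/230 = 6.250000. Since m = (1 + c)/(c + rr + e), the denominator satisfies c + rr + e = (1 + c)/m = (1 + 0) / 6.250000 = 0.160000.
With c = 0 and e = 0.06, the required reserve ratio on checkable deposits is 0.160000 − 0 − 0.06 = 0.1.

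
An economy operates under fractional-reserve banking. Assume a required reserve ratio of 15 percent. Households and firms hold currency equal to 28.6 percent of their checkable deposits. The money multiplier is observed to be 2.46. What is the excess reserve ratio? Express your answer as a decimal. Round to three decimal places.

Using m = 2.46. Since m = (1 + c)/(c + rr + e), the denominator satisfies c + rr + e = (1 + c)/m = (1 + 0.286) / 2.46 ≈ 0.522764.
With c = 0.286 and rr = 0.15, the excess reserve ratio is 0.522764 − 0.286 − 0.15 = 0.086764.

0.087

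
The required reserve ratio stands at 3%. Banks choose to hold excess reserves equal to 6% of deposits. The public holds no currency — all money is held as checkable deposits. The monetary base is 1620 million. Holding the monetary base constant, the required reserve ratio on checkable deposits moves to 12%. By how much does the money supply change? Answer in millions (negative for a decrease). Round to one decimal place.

-9000.0 million

Initially m₁ = 1 / (0.03 + 0.06) ≈ 11.111111, so M₁ = 11.111111 × 1620 ≈ 17999.9998 million.
After the change m₂ = 1 / (0.12 + 0.06) ≈ 5.555556, so M₂ = 5.555556 × 1620 ≈ 9000.0007 million.
ΔM = M₂ − M₁ = 9000.0007 − 17999.9998 = -8999.9991 million.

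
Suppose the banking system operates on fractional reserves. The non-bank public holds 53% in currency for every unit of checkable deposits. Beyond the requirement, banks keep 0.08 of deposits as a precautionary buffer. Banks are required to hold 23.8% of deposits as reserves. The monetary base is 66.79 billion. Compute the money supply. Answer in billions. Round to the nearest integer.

The money multiplier is m = (1 + c) / (rr + e + c) = (1 + 0.53) / (0.238 + 0.08 + 0.53) ≈ 1.8042.
So M = m × MB = 1.8042 × 66.79 ≈ 120.5025 billion.

121 billion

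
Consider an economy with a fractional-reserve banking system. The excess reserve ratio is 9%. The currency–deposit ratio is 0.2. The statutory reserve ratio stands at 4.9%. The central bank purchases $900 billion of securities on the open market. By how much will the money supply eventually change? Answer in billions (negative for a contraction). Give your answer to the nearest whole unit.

$3186 billion

The money multiplier is m = (1 + c) / (rr + e + c) = (1 + 0.2) / (0.049 + 0.09 + 0.2) ≈ 3.5398.
The purchase adds 900 billion of base, so ΔM = m × ΔMB = 3.5398 × (+900) = 3185.82 billion.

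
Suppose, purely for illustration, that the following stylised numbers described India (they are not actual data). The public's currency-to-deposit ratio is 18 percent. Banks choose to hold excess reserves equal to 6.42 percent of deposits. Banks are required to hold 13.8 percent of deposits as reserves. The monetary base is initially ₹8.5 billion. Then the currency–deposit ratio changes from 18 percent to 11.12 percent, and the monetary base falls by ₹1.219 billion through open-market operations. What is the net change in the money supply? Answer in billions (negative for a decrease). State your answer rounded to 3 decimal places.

Before: m₁ = (1 + 0.18) / (0.138 + 0.0642 + 0.18) ≈ 3.08739, MB₁ = 8.5, so M₁ = 3.08739 × 8.5 ≈ 26.2428 billion.
After: m₂ = (1 + 0.1112) / (0.138 + 0.0642 + 0.1112) ≈ 3.54563, MB₂ = 8.5 − 1.219 = 7.281, so M₂ = 3.54563 × 7.281 ≈ 25.8157 billion.
ΔM = M₂ − M₁ = 25.8157 − 26.2428 = -0.4271 billion.

-0.427 billion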